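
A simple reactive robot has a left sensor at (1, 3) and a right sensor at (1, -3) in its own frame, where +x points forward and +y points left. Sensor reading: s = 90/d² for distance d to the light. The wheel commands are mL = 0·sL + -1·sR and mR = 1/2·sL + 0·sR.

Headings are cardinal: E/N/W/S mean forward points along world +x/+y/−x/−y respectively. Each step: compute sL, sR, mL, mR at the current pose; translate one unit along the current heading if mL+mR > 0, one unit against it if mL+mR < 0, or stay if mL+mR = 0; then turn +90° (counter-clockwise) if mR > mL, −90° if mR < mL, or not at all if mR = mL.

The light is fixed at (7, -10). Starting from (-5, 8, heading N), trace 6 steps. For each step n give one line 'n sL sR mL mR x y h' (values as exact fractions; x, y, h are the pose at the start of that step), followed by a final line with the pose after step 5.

n=0: pose=(-5,8,N); sL=45/293, sR=45/221; mL=-45/221, mR=45/586; mL+mR=-16425/129506 → advance -1; mR−mL=36315/129506 → turn +1·90°
n=1: pose=(-5,7,W); sL=18/73, sR=90/569; mL=-90/569, mR=9/73; mL+mR=-1449/41537 → advance -1; mR−mL=11691/41537 → turn +1·90°
n=2: pose=(-4,7,S); sL=9/32, sR=45/226; mL=-45/226, mR=9/64; mL+mR=-423/7232 → advance -1; mR−mL=2457/7232 → turn +1·90°
n=3: pose=(-4,8,E); sL=90/541, sR=18/65; mL=-18/65, mR=45/541; mL+mR=-6813/35165 → advance -1; mR−mL=12663/35165 → turn +1·90°
n=4: pose=(-5,8,N); sL=45/293, sR=45/221; mL=-45/221, mR=45/586; mL+mR=-16425/129506 → advance -1; mR−mL=36315/129506 → turn +1·90°
n=5: pose=(-5,7,W); sL=18/73, sR=90/569; mL=-90/569, mR=9/73; mL+mR=-1449/41537 → advance -1; mR−mL=11691/41537 → turn +1·90°

0 45/293 45/221 -45/221 45/586 -5 8 N
1 18/73 90/569 -90/569 9/73 -5 7 W
2 9/32 45/226 -45/226 9/64 -4 7 S
3 90/541 18/65 -18/65 45/541 -4 8 E
4 45/293 45/221 -45/221 45/586 -5 8 N
5 18/73 90/569 -90/569 9/73 -5 7 W
final -4 7 S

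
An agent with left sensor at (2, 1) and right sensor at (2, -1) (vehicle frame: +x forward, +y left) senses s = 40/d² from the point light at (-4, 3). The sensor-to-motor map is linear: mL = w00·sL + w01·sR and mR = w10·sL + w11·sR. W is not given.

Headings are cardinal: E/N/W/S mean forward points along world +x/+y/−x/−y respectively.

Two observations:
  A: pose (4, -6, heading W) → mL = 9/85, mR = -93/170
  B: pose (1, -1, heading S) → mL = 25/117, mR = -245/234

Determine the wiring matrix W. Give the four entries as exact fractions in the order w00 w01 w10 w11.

obs A: pose=(4,-6,W) → sL=5/17, sR=2/5, mL=9/85, mR=-93/170
obs B: pose=(1,-1,S) → sL=5/9, sR=10/13, mL=25/117, mR=-245/234
sensor matrix S = [[5/17, 2/5], [5/9, 10/13]]; det S = 8/1989
solve [mL_A; mL_B] = S·[w00; w01] and [mR_A; mR_B] = S·[w10; w11]:
  w00 = -1, w01 = 1, w10 = -1/2, w11 = -1

-1 1 -1/2 -1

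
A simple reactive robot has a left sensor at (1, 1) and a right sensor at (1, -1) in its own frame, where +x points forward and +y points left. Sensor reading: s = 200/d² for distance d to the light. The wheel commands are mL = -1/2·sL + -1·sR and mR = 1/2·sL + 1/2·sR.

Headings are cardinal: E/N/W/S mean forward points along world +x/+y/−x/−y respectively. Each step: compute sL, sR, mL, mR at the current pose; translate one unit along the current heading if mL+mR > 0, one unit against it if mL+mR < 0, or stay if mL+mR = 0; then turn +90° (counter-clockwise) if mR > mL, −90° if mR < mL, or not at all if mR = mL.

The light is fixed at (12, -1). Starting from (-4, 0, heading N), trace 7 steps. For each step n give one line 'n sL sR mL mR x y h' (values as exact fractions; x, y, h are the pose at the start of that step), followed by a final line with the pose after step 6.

0 200/293 200/229 -81500/67097 52200/67097 -4 0 N
1 20/29 20/29 -30/29 20/29 -4 -1 W
2 200/197 200/257 -65100/50629 45400/50629 -3 -1 S
3 1 50/49 -149/98 99/98 -3 0 E
4 200/293 200/229 -81500/67097 52200/67097 -4 0 N
5 20/29 20/29 -30/29 20/29 -4 -1 W
6 200/197 200/257 -65100/50629 45400/50629 -3 -1 S
final -3 0 E

n=0: pose=(-4,0,N); sL=200/293, sR=200/229; mL=-81500/67097, mR=52200/67097; mL+mR=-100/229 → advance -1; mR−mL=133700/67097 → turn +1·90°
n=1: pose=(-4,-1,W); sL=20/29, sR=20/29; mL=-30/29, mR=20/29; mL+mR=-10/29 → advance -1; mR−mL=50/29 → turn +1·90°
n=2: pose=(-3,-1,S); sL=200/197, sR=200/257; mL=-65100/50629, mR=45400/50629; mL+mR=-100/257 → advance -1; mR−mL=110500/50629 → turn +1·90°
n=3: pose=(-3,0,E); sL=1, sR=50/49; mL=-149/98, mR=99/98; mL+mR=-25/49 → advance -1; mR−mL=124/49 → turn +1·90°
n=4: pose=(-4,0,N); sL=200/293, sR=200/229; mL=-81500/67097, mR=52200/67097; mL+mR=-100/229 → advance -1; mR−mL=133700/67097 → turn +1·90°
n=5: pose=(-4,-1,W); sL=20/29, sR=20/29; mL=-30/29, mR=20/29; mL+mR=-10/29 → advance -1; mR−mL=50/29 → turn +1·90°
n=6: pose=(-3,-1,S); sL=200/197, sR=200/257; mL=-65100/50629, mR=45400/50629; mL+mR=-100/257 → advance -1; mR−mL=110500/50629 → turn +1·90°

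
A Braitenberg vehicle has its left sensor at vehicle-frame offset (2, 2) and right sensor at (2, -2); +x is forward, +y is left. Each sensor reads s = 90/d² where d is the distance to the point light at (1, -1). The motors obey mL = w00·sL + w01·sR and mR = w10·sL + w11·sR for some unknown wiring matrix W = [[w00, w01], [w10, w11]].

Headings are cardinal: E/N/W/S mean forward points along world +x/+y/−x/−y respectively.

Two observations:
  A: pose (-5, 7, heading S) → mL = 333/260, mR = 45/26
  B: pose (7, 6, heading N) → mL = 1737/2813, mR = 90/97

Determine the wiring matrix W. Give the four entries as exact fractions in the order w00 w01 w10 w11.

obs A: pose=(-5,7,S) → sL=45/26, sR=9/10, mL=333/260, mR=45/26
obs B: pose=(7,6,N) → sL=90/97, sR=18/29, mL=1737/2813, mR=90/97
sensor matrix S = [[45/26, 9/10], [90/97, 18/29]]; det S = 8748/36569
solve [mL_A; mL_B] = S·[w00; w01] and [mR_A; mR_B] = S·[w10; w11]:
  w00 = 1, w01 = -1/2, w10 = 1, w11 = 0

1 -1/2 1 0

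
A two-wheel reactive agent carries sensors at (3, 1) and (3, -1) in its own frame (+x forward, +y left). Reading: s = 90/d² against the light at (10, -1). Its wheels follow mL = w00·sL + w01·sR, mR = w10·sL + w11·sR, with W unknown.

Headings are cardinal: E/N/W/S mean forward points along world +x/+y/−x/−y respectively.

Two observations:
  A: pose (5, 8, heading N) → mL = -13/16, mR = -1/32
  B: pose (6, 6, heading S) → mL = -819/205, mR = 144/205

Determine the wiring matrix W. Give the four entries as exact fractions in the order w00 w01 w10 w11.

-1/2 -1 1/2 -1/2

obs A: pose=(5,8,N) → sL=1/2, sR=9/16, mL=-13/16, mR=-1/32
obs B: pose=(6,6,S) → sL=18/5, sR=90/41, mL=-819/205, mR=144/205
sensor matrix S = [[1/2, 9/16], [18/5, 90/41]]; det S = -1521/1640
solve [mL_A; mL_B] = S·[w00; w01] and [mR_A; mR_B] = S·[w10; w11]:
  w00 = -1/2, w01 = -1, w10 = 1/2, w11 = -1/2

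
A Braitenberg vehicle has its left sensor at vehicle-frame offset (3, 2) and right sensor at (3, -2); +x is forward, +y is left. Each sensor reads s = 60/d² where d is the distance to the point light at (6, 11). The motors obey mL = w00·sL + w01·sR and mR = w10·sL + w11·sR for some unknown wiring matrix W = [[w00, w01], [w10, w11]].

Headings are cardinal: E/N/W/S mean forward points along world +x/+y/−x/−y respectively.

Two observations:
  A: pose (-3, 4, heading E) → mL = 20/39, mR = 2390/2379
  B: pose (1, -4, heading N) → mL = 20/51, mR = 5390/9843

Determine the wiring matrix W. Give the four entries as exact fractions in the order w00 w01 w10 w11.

0 1 1/2 1

obs A: pose=(-3,4,E) → sL=60/61, sR=20/39, mL=20/39, mR=2390/2379
obs B: pose=(1,-4,N) → sL=60/193, sR=20/51, mL=20/51, mR=5390/9843
sensor matrix S = [[60/61, 20/39], [60/193, 20/51]]; det S = 588800/2601833
solve [mL_A; mL_B] = S·[w00; w01] and [mR_A; mR_B] = S·[w10; w11]:
  w00 = 0, w01 = 1, w10 = 1/2, w11 = 1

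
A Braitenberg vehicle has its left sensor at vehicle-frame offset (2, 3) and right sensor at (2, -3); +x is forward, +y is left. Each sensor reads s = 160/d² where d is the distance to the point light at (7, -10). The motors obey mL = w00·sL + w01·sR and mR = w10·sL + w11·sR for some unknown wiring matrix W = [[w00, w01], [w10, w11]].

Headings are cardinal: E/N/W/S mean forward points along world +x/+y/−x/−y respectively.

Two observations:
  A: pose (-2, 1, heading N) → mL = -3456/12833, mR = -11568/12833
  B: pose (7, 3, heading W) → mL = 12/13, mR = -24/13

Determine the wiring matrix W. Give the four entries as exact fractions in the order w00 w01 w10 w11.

obs A: pose=(-2,1,N) → sL=160/313, sR=32/41, mL=-3456/12833, mR=-11568/12833
obs B: pose=(7,3,W) → sL=20/13, sR=8/13, mL=12/13, mR=-24/13
sensor matrix S = [[160/313, 32/41], [20/13, 8/13]]; det S = -147840/166829
solve [mL_A; mL_B] = S·[w00; w01] and [mR_A; mR_B] = S·[w10; w11]:
  w00 = 1, w01 = -1, w10 = -1, w11 = -1/2

1 -1 -1 -1/2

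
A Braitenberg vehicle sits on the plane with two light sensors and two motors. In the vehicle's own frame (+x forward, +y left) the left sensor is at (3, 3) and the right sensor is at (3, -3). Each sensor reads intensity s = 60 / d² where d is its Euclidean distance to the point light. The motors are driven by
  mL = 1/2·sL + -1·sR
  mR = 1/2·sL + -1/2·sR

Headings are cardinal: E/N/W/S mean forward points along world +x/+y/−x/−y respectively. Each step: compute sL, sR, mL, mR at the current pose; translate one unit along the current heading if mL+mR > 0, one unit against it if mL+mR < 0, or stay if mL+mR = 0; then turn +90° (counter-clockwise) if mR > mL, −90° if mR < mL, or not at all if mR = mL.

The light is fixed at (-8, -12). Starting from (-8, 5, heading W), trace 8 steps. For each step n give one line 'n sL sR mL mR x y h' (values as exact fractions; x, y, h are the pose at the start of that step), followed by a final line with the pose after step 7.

0 12/41 60/409 -6/16769 1224/16769 -8 5 W
1 3/10 15/53 -141/1060 9/1060 -9 5 S
2 12/89 60/229 -3966/20381 -1296/20381 -9 6 E
3 30/233 30/221 -3675/51493 -180/51493 -10 6 N
4 60/221 12/85 -6/1105 72/1105 -10 5 W
5 15/49 15/58 -150/1421 135/5684 -11 5 S
6 20/147 4/15 -146/735 -16/245 -11 6 E
7 6/49 30/221 -807/10829 -72/10829 -12 6 N
final -12 5 W

n=0: pose=(-8,5,W); sL=12/41, sR=60/409; mL=-6/16769, mR=1224/16769; mL+mR=1218/16769 → advance +1; mR−mL=30/409 → turn +1·90°
n=1: pose=(-9,5,S); sL=3/10, sR=15/53; mL=-141/1060, mR=9/1060; mL+mR=-33/265 → advance -1; mR−mL=15/106 → turn +1·90°
n=2: pose=(-9,6,E); sL=12/89, sR=60/229; mL=-3966/20381, mR=-1296/20381; mL+mR=-5262/20381 → advance -1; mR−mL=30/229 → turn +1·90°
n=3: pose=(-10,6,N); sL=30/233, sR=30/221; mL=-3675/51493, mR=-180/51493; mL+mR=-3855/51493 → advance -1; mR−mL=15/221 → turn +1·90°
n=4: pose=(-10,5,W); sL=60/221, sR=12/85; mL=-6/1105, mR=72/1105; mL+mR=66/1105 → advance +1; mR−mL=6/85 → turn +1·90°
n=5: pose=(-11,5,S); sL=15/49, sR=15/58; mL=-150/1421, mR=135/5684; mL+mR=-465/5684 → advance -1; mR−mL=15/116 → turn +1·90°
n=6: pose=(-11,6,E); sL=20/147, sR=4/15; mL=-146/735, mR=-16/245; mL+mR=-194/735 → advance -1; mR−mL=2/15 → turn +1·90°
n=7: pose=(-12,6,N); sL=6/49, sR=30/221; mL=-807/10829, mR=-72/10829; mL+mR=-879/10829 → advance -1; mR−mL=15/221 → turn +1·90°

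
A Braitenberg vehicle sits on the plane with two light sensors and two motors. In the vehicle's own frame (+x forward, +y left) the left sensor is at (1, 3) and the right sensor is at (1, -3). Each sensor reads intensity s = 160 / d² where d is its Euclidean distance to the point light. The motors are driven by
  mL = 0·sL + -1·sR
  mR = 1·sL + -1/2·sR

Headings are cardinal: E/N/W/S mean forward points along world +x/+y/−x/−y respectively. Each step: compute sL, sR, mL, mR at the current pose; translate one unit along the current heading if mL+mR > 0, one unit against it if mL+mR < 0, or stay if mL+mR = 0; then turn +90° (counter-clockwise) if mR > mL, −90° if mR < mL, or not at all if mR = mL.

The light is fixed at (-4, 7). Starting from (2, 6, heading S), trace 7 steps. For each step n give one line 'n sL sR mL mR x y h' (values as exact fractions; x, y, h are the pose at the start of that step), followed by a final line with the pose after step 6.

0 32/17 160/13 -160/13 -944/221 2 6 S
1 80/29 80/29 -80/29 40/29 2 7 E
2 32 32/13 -32/13 400/13 1 7 N
3 8 5 -5 11/2 1 8 W
4 160/49 160 -160 -3760/49 0 8 S
5 16/5 80/13 -80/13 8/65 0 9 E
6 160/9 32/9 -32/9 16 -1 9 N
final -1 10 W

n=0: pose=(2,6,S); sL=32/17, sR=160/13; mL=-160/13, mR=-944/221; mL+mR=-3664/221 → advance -1; mR−mL=1776/221 → turn +1·90°
n=1: pose=(2,7,E); sL=80/29, sR=80/29; mL=-80/29, mR=40/29; mL+mR=-40/29 → advance -1; mR−mL=120/29 → turn +1·90°
n=2: pose=(1,7,N); sL=32, sR=32/13; mL=-32/13, mR=400/13; mL+mR=368/13 → advance +1; mR−mL=432/13 → turn +1·90°
n=3: pose=(1,8,W); sL=8, sR=5; mL=-5, mR=11/2; mL+mR=1/2 → advance +1; mR−mL=21/2 → turn +1·90°
n=4: pose=(0,8,S); sL=160/49, sR=160; mL=-160, mR=-3760/49; mL+mR=-11600/49 → advance -1; mR−mL=4080/49 → turn +1·90°
n=5: pose=(0,9,E); sL=16/5, sR=80/13; mL=-80/13, mR=8/65; mL+mR=-392/65 → advance -1; mR−mL=408/65 → turn +1·90°
n=6: pose=(-1,9,N); sL=160/9, sR=32/9; mL=-32/9, mR=16; mL+mR=112/9 → advance +1; mR−mL=176/9 → turn +1·90°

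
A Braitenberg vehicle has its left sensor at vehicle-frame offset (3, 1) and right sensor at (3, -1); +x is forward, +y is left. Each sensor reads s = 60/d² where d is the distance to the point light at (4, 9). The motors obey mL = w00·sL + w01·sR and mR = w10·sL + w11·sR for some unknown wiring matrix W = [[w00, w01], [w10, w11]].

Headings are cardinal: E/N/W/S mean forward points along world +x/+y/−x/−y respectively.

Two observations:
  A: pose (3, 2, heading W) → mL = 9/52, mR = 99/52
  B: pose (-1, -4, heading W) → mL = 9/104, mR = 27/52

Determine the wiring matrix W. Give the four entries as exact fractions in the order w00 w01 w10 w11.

obs A: pose=(3,2,W) → sL=3/4, sR=15/13, mL=9/52, mR=99/52
obs B: pose=(-1,-4,W) → sL=3/13, sR=15/52, mL=9/104, mR=27/52
sensor matrix S = [[3/4, 15/13], [3/13, 15/52]]; det S = -135/2704
solve [mL_A; mL_B] = S·[w00; w01] and [mR_A; mR_B] = S·[w10; w11]:
  w00 = 1, w01 = -1/2, w10 = 1, w11 = 1

1 -1/2 1 1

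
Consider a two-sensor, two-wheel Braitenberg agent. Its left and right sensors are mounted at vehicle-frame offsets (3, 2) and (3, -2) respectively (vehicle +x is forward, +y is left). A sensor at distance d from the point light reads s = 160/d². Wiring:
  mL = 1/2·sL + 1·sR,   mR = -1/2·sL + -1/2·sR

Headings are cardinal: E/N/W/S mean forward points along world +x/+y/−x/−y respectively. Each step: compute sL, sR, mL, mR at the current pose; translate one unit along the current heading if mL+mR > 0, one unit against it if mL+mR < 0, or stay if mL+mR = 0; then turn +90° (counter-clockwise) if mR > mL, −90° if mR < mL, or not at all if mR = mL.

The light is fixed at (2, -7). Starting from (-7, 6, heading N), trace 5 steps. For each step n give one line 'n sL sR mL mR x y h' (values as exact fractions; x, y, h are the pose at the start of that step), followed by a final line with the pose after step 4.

n=0: pose=(-7,6,N); sL=160/377, sR=32/61; mL=16944/22997, mR=-10912/22997; mL+mR=16/61 → advance +1; mR−mL=-27856/22997 → turn -1·90°
n=1: pose=(-7,7,E); sL=40/73, sR=8/9; mL=764/657, mR=-472/657; mL+mR=4/9 → advance +1; mR−mL=-412/219 → turn -1·90°
n=2: pose=(-6,7,S); sL=160/157, sR=160/221; mL=42800/34697, mR=-30240/34697; mL+mR=80/221 → advance +1; mR−mL=-73040/34697 → turn -1·90°
n=3: pose=(-6,6,W); sL=80/121, sR=80/173; mL=16600/20933, mR=-11760/20933; mL+mR=40/173 → advance +1; mR−mL=-28360/20933 → turn -1·90°
n=4: pose=(-7,6,N); sL=160/377, sR=32/61; mL=16944/22997, mR=-10912/22997; mL+mR=16/61 → advance +1; mR−mL=-27856/22997 → turn -1·90°

0 160/377 32/61 16944/22997 -10912/22997 -7 6 N
1 40/73 8/9 764/657 -472/657 -7 7 E
2 160/157 160/221 42800/34697 -30240/34697 -6 7 S
3 80/121 80/173 16600/20933 -11760/20933 -6 6 W
4 160/377 32/61 16944/22997 -10912/22997 -7 6 N
final -7 7 E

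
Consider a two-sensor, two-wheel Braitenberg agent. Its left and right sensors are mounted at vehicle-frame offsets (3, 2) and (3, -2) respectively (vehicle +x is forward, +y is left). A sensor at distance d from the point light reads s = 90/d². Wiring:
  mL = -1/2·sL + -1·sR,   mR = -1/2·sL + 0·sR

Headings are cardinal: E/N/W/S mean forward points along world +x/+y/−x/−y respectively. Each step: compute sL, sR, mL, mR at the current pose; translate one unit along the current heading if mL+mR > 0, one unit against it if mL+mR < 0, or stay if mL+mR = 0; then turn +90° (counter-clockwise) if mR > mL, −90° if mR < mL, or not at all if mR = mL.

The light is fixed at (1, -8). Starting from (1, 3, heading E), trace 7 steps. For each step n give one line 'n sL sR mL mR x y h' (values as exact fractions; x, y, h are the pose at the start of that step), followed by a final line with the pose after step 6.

0 45/89 1 -223/178 -45/178 1 3 E
1 18/41 90/197 -5463/8077 -9/41 0 3 N
2 9/8 9/16 -9/8 -9/16 0 2 W
3 90/53 90/53 -135/53 -45/53 1 2 S
4 45/89 1 -223/178 -45/178 1 3 E
5 18/41 90/197 -5463/8077 -9/41 0 3 N
6 9/8 9/16 -9/8 -9/16 0 2 W
final 1 2 S

n=0: pose=(1,3,E); sL=45/89, sR=1; mL=-223/178, mR=-45/178; mL+mR=-134/89 → advance -1; mR−mL=1 → turn +1·90°
n=1: pose=(0,3,N); sL=18/41, sR=90/197; mL=-5463/8077, mR=-9/41; mL+mR=-7236/8077 → advance -1; mR−mL=90/197 → turn +1·90°
n=2: pose=(0,2,W); sL=9/8, sR=9/16; mL=-9/8, mR=-9/16; mL+mR=-27/16 → advance -1; mR−mL=9/16 → turn +1·90°
n=3: pose=(1,2,S); sL=90/53, sR=90/53; mL=-135/53, mR=-45/53; mL+mR=-180/53 → advance -1; mR−mL=90/53 → turn +1·90°
n=4: pose=(1,3,E); sL=45/89, sR=1; mL=-223/178, mR=-45/178; mL+mR=-134/89 → advance -1; mR−mL=1 → turn +1·90°
n=5: pose=(0,3,N); sL=18/41, sR=90/197; mL=-5463/8077, mR=-9/41; mL+mR=-7236/8077 → advance -1; mR−mL=90/197 → turn +1·90°
n=6: pose=(0,2,W); sL=9/8, sR=9/16; mL=-9/8, mR=-9/16; mL+mR=-27/16 → advance -1; mR−mL=9/16 → turn +1·90°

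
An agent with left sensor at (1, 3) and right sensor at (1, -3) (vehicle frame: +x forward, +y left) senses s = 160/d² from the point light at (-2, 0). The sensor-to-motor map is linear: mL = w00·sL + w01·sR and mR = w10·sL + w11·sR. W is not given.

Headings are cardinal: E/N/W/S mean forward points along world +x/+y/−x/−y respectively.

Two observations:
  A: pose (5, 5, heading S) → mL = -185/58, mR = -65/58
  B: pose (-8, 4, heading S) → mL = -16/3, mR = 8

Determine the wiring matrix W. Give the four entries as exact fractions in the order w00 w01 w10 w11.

obs A: pose=(5,5,S) → sL=40/29, sR=5, mL=-185/58, mR=-65/58
obs B: pose=(-8,4,S) → sL=80/9, sR=16/9, mL=-16/3, mR=8
sensor matrix S = [[40/29, 5], [80/9, 16/9]]; det S = -10960/261
solve [mL_A; mL_B] = S·[w00; w01] and [mR_A; mR_B] = S·[w10; w11]:
  w00 = -1/2, w01 = -1/2, w10 = 1, w11 = -1/2

-1/2 -1/2 1 -1/2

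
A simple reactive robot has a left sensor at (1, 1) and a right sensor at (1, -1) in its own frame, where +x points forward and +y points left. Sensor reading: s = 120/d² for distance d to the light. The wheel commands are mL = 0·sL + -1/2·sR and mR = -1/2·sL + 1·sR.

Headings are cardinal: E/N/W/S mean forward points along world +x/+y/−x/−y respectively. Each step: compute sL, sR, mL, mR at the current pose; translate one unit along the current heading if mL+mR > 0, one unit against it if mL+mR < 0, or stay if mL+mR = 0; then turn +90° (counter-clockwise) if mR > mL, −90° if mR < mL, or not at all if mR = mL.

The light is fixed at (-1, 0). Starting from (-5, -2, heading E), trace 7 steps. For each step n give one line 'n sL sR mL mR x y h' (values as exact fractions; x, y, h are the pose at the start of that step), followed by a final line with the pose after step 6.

n=0: pose=(-5,-2,E); sL=12, sR=20/3; mL=-10/3, mR=2/3; mL+mR=-8/3 → advance -1; mR−mL=4 → turn +1·90°
n=1: pose=(-6,-2,N); sL=120/37, sR=120/17; mL=-60/17, mR=3420/629; mL+mR=1200/629 → advance +1; mR−mL=5640/629 → turn +1·90°
n=2: pose=(-6,-1,W); sL=3, sR=10/3; mL=-5/3, mR=11/6; mL+mR=1/6 → advance +1; mR−mL=7/2 → turn +1·90°
n=3: pose=(-7,-1,S); sL=120/29, sR=120/53; mL=-60/53, mR=300/1537; mL+mR=-1440/1537 → advance -1; mR−mL=2040/1537 → turn +1·90°
n=4: pose=(-7,0,E); sL=60/13, sR=60/13; mL=-30/13, mR=30/13; mL+mR=0 → advance +0; mR−mL=60/13 → turn +1·90°
n=5: pose=(-7,0,N); sL=12/5, sR=60/13; mL=-30/13, mR=222/65; mL+mR=72/65 → advance +1; mR−mL=372/65 → turn +1·90°
n=6: pose=(-7,1,W); sL=120/49, sR=120/53; mL=-60/53, mR=2700/2597; mL+mR=-240/2597 → advance -1; mR−mL=5640/2597 → turn +1·90°

0 12 20/3 -10/3 2/3 -5 -2 E
1 120/37 120/17 -60/17 3420/629 -6 -2 N
2 3 10/3 -5/3 11/6 -6 -1 W
3 120/29 120/53 -60/53 300/1537 -7 -1 S
4 60/13 60/13 -30/13 30/13 -7 0 E
5 12/5 60/13 -30/13 222/65 -7 0 N
6 120/49 120/53 -60/53 2700/2597 -7 1 W
final -6 1 S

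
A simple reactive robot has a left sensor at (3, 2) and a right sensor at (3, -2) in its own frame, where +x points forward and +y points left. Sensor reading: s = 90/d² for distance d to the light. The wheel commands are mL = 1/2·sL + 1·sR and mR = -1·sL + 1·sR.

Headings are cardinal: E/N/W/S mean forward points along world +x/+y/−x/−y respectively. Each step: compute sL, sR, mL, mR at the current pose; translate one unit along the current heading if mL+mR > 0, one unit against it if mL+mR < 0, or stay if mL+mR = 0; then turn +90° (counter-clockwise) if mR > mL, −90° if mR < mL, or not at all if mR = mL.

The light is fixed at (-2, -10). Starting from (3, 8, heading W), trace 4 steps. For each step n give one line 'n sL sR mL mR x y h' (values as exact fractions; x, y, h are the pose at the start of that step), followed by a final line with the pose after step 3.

0 9/26 45/202 2079/5252 -162/1313 3 8 W
1 18/89 10/53 1367/4717 -64/4717 2 8 N
2 9/49 45/169 5931/16562 684/8281 2 9 E
3 18/61 18/53 1575/3233 144/3233 3 9 S
final 3 8 W

n=0: pose=(3,8,W); sL=9/26, sR=45/202; mL=2079/5252, mR=-162/1313; mL+mR=1431/5252 → advance +1; mR−mL=-27/52 → turn -1·90°
n=1: pose=(2,8,N); sL=18/89, sR=10/53; mL=1367/4717, mR=-64/4717; mL+mR=1303/4717 → advance +1; mR−mL=-27/89 → turn -1·90°
n=2: pose=(2,9,E); sL=9/49, sR=45/169; mL=5931/16562, mR=684/8281; mL+mR=7299/16562 → advance +1; mR−mL=-27/98 → turn -1·90°
n=3: pose=(3,9,S); sL=18/61, sR=18/53; mL=1575/3233, mR=144/3233; mL+mR=1719/3233 → advance +1; mR−mL=-27/61 → turn -1·90°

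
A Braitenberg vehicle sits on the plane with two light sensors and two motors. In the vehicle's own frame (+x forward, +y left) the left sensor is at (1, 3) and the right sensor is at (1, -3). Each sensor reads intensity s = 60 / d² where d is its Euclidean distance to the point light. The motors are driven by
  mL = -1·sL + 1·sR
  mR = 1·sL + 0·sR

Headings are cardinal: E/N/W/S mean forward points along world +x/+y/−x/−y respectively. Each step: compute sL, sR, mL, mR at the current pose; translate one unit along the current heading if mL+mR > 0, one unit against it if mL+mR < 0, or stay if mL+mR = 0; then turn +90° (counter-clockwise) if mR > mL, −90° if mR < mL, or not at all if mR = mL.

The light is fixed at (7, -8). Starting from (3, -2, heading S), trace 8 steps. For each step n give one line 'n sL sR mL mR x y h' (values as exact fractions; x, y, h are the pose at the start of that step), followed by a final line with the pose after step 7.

0 30/13 30/37 -720/481 30/13 3 -2 S
1 60/73 60/13 3600/949 60/73 3 -3 E
2 15/4 15/13 -135/52 15/4 4 -3 S
3 60/53 12 576/53 60/53 4 -4 E
4 6 30/17 -72/17 6 5 -4 S
5 60/37 60 2160/37 60/37 5 -5 E
6 15/2 3 -9/2 15/2 6 -5 S
7 12/5 60 288/5 12/5 6 -6 E
final 7 -6 S

n=0: pose=(3,-2,S); sL=30/13, sR=30/37; mL=-720/481, mR=30/13; mL+mR=30/37 → advance +1; mR−mL=1830/481 → turn +1·90°
n=1: pose=(3,-3,E); sL=60/73, sR=60/13; mL=3600/949, mR=60/73; mL+mR=60/13 → advance +1; mR−mL=-2820/949 → turn -1·90°
n=2: pose=(4,-3,S); sL=15/4, sR=15/13; mL=-135/52, mR=15/4; mL+mR=15/13 → advance +1; mR−mL=165/26 → turn +1·90°
n=3: pose=(4,-4,E); sL=60/53, sR=12; mL=576/53, mR=60/53; mL+mR=12 → advance +1; mR−mL=-516/53 → turn -1·90°
n=4: pose=(5,-4,S); sL=6, sR=30/17; mL=-72/17, mR=6; mL+mR=30/17 → advance +1; mR−mL=174/17 → turn +1·90°
n=5: pose=(5,-5,E); sL=60/37, sR=60; mL=2160/37, mR=60/37; mL+mR=60 → advance +1; mR−mL=-2100/37 → turn -1·90°
n=6: pose=(6,-5,S); sL=15/2, sR=3; mL=-9/2, mR=15/2; mL+mR=3 → advance +1; mR−mL=12 → turn +1·90°
n=7: pose=(6,-6,E); sL=12/5, sR=60; mL=288/5, mR=12/5; mL+mR=60 → advance +1; mR−mL=-276/5 → turn -1·90°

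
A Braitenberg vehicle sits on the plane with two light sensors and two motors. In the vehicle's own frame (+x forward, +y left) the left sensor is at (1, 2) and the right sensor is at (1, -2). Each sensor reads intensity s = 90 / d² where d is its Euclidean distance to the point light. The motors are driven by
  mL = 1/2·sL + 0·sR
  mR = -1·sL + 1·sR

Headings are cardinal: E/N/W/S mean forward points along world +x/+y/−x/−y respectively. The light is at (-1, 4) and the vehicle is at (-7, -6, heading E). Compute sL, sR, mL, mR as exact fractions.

left sensor world pos  = (-6, -4); dL² = 89
right sensor world pos = (-6, -8); dR² = 169
sL = 90/89 = 90/89
sR = 90/169 = 90/169
mL = 1/2·sL + 0·sR = 45/89
mR = -1·sL + 1·sR = -7200/15041

90/89 90/169 45/89 -7200/15041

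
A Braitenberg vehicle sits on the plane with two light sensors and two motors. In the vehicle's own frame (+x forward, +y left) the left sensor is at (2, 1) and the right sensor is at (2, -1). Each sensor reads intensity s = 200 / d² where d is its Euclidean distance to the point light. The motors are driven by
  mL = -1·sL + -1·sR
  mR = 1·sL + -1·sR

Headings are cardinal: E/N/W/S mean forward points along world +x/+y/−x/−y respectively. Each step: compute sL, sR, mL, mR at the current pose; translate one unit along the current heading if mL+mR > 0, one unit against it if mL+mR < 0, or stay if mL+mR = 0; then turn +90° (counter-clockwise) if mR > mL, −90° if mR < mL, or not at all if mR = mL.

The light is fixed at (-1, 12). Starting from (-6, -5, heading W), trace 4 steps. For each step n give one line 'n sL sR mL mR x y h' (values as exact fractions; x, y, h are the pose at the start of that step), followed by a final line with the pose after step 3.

n=0: pose=(-6,-5,W); sL=200/373, sR=40/61; mL=-27120/22753, mR=-2720/22753; mL+mR=-80/61 → advance -1; mR−mL=400/373 → turn +1·90°
n=1: pose=(-5,-5,S); sL=20/37, sR=100/193; mL=-7560/7141, mR=160/7141; mL+mR=-200/193 → advance -1; mR−mL=40/37 → turn +1·90°
n=2: pose=(-5,-4,E); sL=200/229, sR=200/293; mL=-104400/67097, mR=12800/67097; mL+mR=-400/293 → advance -1; mR−mL=400/229 → turn +1·90°
n=3: pose=(-6,-4,N); sL=25/29, sR=50/53; mL=-2775/1537, mR=-125/1537; mL+mR=-100/53 → advance -1; mR−mL=50/29 → turn +1·90°

0 200/373 40/61 -27120/22753 -2720/22753 -6 -5 W
1 20/37 100/193 -7560/7141 160/7141 -5 -5 S
2 200/229 200/293 -104400/67097 12800/67097 -5 -4 E
3 25/29 50/53 -2775/1537 -125/1537 -6 -4 N
final -6 -5 W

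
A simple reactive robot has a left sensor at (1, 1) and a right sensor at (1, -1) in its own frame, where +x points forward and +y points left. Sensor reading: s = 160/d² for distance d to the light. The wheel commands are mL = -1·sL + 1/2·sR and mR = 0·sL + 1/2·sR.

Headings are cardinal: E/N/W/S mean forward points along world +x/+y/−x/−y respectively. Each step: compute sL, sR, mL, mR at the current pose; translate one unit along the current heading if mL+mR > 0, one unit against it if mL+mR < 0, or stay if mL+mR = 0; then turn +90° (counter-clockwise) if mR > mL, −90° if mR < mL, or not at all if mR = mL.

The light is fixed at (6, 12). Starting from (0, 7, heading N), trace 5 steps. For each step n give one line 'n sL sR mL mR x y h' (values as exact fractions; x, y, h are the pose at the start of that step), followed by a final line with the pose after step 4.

0 32/13 160/41 -272/533 80/41 0 7 N
1 80/37 80/29 -840/1073 40/29 0 8 W
2 160/61 160/89 -9360/5429 80/89 -1 8 S
3 4 40/13 -32/13 20/13 -1 9 E
4 32/17 160/53 -336/901 80/53 -2 9 N
final -2 10 W

n=0: pose=(0,7,N); sL=32/13, sR=160/41; mL=-272/533, mR=80/41; mL+mR=768/533 → advance +1; mR−mL=32/13 → turn +1·90°
n=1: pose=(0,8,W); sL=80/37, sR=80/29; mL=-840/1073, mR=40/29; mL+mR=640/1073 → advance +1; mR−mL=80/37 → turn +1·90°
n=2: pose=(-1,8,S); sL=160/61, sR=160/89; mL=-9360/5429, mR=80/89; mL+mR=-4480/5429 → advance -1; mR−mL=160/61 → turn +1·90°
n=3: pose=(-1,9,E); sL=4, sR=40/13; mL=-32/13, mR=20/13; mL+mR=-12/13 → advance -1; mR−mL=4 → turn +1·90°
n=4: pose=(-2,9,N); sL=32/17, sR=160/53; mL=-336/901, mR=80/53; mL+mR=1024/901 → advance +1; mR−mL=32/17 → turn +1·90°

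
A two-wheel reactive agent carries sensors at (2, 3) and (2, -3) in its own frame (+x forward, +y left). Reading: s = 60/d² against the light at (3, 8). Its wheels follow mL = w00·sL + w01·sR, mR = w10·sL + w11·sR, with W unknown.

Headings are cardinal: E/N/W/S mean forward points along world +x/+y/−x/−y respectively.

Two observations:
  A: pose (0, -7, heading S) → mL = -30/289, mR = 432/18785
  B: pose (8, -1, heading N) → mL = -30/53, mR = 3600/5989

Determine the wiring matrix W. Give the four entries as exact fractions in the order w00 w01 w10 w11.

obs A: pose=(0,-7,S) → sL=60/289, sR=12/65, mL=-30/289, mR=432/18785
obs B: pose=(8,-1,N) → sL=60/53, sR=60/113, mL=-30/53, mR=3600/5989
sensor matrix S = [[60/289, 12/65], [60/53, 60/113]]; det S = -2222208/22500673
solve [mL_A; mL_B] = S·[w00; w01] and [mR_A; mR_B] = S·[w10; w11]:
  w00 = -1/2, w01 = 0, w10 = 1, w11 = -1

-1/2 0 1 -1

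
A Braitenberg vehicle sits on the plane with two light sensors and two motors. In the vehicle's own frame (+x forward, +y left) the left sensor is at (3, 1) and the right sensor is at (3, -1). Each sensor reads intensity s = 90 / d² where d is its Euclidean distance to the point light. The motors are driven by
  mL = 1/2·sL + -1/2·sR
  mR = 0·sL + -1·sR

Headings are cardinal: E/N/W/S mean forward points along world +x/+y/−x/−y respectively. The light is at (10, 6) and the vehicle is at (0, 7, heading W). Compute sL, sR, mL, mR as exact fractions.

left sensor world pos  = (-3, 6); dL² = 169
right sensor world pos = (-3, 8); dR² = 173
sL = 90/169 = 90/169
sR = 90/173 = 90/173
mL = 1/2·sL + -1/2·sR = 180/29237
mR = 0·sL + -1·sR = -90/173

90/169 90/173 180/29237 -90/173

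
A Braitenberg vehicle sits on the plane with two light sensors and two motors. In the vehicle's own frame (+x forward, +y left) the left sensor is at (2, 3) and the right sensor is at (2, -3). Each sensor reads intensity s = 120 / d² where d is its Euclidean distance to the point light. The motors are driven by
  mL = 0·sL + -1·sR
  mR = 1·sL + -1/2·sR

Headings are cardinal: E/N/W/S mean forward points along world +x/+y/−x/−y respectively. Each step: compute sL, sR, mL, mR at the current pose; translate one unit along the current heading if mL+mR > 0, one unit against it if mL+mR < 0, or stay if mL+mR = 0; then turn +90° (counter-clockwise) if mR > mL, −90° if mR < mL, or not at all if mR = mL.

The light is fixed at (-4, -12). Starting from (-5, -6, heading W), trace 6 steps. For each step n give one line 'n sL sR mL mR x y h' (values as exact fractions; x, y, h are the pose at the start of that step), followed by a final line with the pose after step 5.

0 20/3 4/3 -4/3 6 -5 -6 W
1 120/17 120/41 -120/41 3900/697 -6 -6 S
2 15/8 30 -30 -105/8 -6 -7 E
3 24/17 120/49 -120/49 156/833 -7 -7 N
4 60/13 60/37 -60/37 1830/481 -7 -8 W
5 24 120/53 -120/53 1212/53 -8 -8 S
final -8 -9 E

n=0: pose=(-5,-6,W); sL=20/3, sR=4/3; mL=-4/3, mR=6; mL+mR=14/3 → advance +1; mR−mL=22/3 → turn +1·90°
n=1: pose=(-6,-6,S); sL=120/17, sR=120/41; mL=-120/41, mR=3900/697; mL+mR=1860/697 → advance +1; mR−mL=5940/697 → turn +1·90°
n=2: pose=(-6,-7,E); sL=15/8, sR=30; mL=-30, mR=-105/8; mL+mR=-345/8 → advance -1; mR−mL=135/8 → turn +1·90°
n=3: pose=(-7,-7,N); sL=24/17, sR=120/49; mL=-120/49, mR=156/833; mL+mR=-1884/833 → advance -1; mR−mL=2196/833 → turn +1·90°
n=4: pose=(-7,-8,W); sL=60/13, sR=60/37; mL=-60/37, mR=1830/481; mL+mR=1050/481 → advance +1; mR−mL=2610/481 → turn +1·90°
n=5: pose=(-8,-8,S); sL=24, sR=120/53; mL=-120/53, mR=1212/53; mL+mR=1092/53 → advance +1; mR−mL=1332/53 → turn +1·90°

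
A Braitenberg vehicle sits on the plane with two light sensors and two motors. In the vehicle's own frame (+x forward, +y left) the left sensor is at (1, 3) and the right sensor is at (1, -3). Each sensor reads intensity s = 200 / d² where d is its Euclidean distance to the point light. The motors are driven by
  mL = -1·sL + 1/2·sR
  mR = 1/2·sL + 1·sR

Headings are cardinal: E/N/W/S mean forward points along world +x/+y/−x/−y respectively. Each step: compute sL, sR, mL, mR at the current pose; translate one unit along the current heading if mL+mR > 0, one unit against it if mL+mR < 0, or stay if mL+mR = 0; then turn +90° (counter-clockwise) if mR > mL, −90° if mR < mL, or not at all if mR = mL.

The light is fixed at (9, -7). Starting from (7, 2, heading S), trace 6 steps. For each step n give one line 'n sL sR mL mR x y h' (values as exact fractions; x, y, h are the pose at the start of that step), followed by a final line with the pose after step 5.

n=0: pose=(7,2,S); sL=40/13, sR=200/89; mL=-2260/1157, mR=4380/1157; mL+mR=2120/1157 → advance +1; mR−mL=6640/1157 → turn +1·90°
n=1: pose=(7,1,E); sL=100/61, sR=100/13; mL=1750/793, mR=6750/793; mL+mR=8500/793 → advance +1; mR−mL=5000/793 → turn +1·90°
n=2: pose=(8,1,N); sL=200/97, sR=40/17; mL=-1460/1649, mR=5580/1649; mL+mR=4120/1649 → advance +1; mR−mL=7040/1649 → turn +1·90°
n=3: pose=(8,2,W); sL=5, sR=50/37; mL=-160/37, mR=285/74; mL+mR=-35/74 → advance -1; mR−mL=605/74 → turn +1·90°
n=4: pose=(9,2,S); sL=200/73, sR=200/73; mL=-100/73, mR=300/73; mL+mR=200/73 → advance +1; mR−mL=400/73 → turn +1·90°
n=5: pose=(9,1,E); sL=100/61, sR=100/13; mL=1750/793, mR=6750/793; mL+mR=8500/793 → advance +1; mR−mL=5000/793 → turn +1·90°

0 40/13 200/89 -2260/1157 4380/1157 7 2 S
1 100/61 100/13 1750/793 6750/793 7 1 E
2 200/97 40/17 -1460/1649 5580/1649 8 1 N
3 5 50/37 -160/37 285/74 8 2 W
4 200/73 200/73 -100/73 300/73 9 2 S
5 100/61 100/13 1750/793 6750/793 9 1 E
final 10 1 N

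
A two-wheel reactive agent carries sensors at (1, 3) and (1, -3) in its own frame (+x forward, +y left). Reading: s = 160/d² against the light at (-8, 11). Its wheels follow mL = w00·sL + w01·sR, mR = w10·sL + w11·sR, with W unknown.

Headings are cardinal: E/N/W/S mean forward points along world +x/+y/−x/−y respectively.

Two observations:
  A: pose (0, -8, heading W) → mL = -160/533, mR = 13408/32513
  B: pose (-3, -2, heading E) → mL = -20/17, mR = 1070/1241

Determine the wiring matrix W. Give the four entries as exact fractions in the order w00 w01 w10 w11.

obs A: pose=(0,-8,W) → sL=160/533, sR=32/61, mL=-160/533, mR=13408/32513
obs B: pose=(-3,-2,E) → sL=20/17, sR=40/73, mL=-20/17, mR=1070/1241
sensor matrix S = [[160/533, 32/61], [20/17, 40/73]]; det S = -18264960/40348633
solve [mL_A; mL_B] = S·[w00; w01] and [mR_A; mR_B] = S·[w10; w11]:
  w00 = -1, w01 = 0, w10 = 1/2, w11 = 1/2

-1 0 1/2 1/2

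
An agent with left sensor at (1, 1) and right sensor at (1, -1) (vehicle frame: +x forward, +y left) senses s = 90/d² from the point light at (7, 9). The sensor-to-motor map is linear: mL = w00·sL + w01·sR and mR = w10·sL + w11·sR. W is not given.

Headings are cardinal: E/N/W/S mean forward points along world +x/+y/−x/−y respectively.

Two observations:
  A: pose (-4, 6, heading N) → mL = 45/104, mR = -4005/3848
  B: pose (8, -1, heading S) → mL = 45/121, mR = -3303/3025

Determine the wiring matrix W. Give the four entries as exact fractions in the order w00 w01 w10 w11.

0 1/2 -1 -1/2

obs A: pose=(-4,6,N) → sL=45/74, sR=45/52, mL=45/104, mR=-4005/3848
obs B: pose=(8,-1,S) → sL=18/25, sR=90/121, mL=45/121, mR=-3303/3025
sensor matrix S = [[45/74, 45/52], [18/25, 90/121]]; det S = -99387/582010
solve [mL_A; mL_B] = S·[w00; w01] and [mR_A; mR_B] = S·[w10; w11]:
  w00 = 0, w01 = 1/2, w10 = -1, w11 = -1/2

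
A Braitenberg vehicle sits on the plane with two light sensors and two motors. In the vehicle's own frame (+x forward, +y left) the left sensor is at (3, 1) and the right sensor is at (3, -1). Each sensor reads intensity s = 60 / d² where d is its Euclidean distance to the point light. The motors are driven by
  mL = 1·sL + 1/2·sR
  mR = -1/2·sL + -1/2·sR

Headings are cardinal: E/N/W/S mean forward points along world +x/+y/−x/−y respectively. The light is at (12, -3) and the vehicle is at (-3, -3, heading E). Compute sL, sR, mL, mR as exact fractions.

left sensor world pos  = (0, -2); dL² = 145
right sensor world pos = (0, -4); dR² = 145
sL = 60/145 = 12/29
sR = 60/145 = 12/29
mL = 1·sL + 1/2·sR = 18/29
mR = -1/2·sL + -1/2·sR = -12/29

12/29 12/29 18/29 -12/29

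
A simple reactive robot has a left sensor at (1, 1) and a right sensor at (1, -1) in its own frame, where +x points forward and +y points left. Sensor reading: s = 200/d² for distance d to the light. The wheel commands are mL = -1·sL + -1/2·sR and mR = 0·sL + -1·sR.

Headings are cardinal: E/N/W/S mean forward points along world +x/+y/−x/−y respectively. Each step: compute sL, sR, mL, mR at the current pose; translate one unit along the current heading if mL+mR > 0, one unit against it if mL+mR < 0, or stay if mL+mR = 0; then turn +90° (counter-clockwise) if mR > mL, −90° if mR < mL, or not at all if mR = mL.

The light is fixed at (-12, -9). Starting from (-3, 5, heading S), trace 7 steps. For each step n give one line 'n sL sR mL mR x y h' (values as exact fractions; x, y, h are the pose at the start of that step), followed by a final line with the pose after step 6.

0 200/269 200/233 -73500/62677 -200/233 -3 5 S
1 50/89 25/37 -5925/6586 -25/37 -3 6 E
2 40/61 200/337 -19580/20557 -200/337 -4 6 N
3 100/109 100/137 -19150/14933 -100/137 -4 5 W
4 200/269 200/233 -73500/62677 -200/233 -3 5 S
5 50/89 25/37 -5925/6586 -25/37 -3 6 E
6 40/61 200/337 -19580/20557 -200/337 -4 6 N
final -4 5 W

n=0: pose=(-3,5,S); sL=200/269, sR=200/233; mL=-73500/62677, mR=-200/233; mL+mR=-127300/62677 → advance -1; mR−mL=19700/62677 → turn +1·90°
n=1: pose=(-3,6,E); sL=50/89, sR=25/37; mL=-5925/6586, mR=-25/37; mL+mR=-10375/6586 → advance -1; mR−mL=1475/6586 → turn +1·90°
n=2: pose=(-4,6,N); sL=40/61, sR=200/337; mL=-19580/20557, mR=-200/337; mL+mR=-31780/20557 → advance -1; mR−mL=7380/20557 → turn +1·90°
n=3: pose=(-4,5,W); sL=100/109, sR=100/137; mL=-19150/14933, mR=-100/137; mL+mR=-30050/14933 → advance -1; mR−mL=8250/14933 → turn +1·90°
n=4: pose=(-3,5,S); sL=200/269, sR=200/233; mL=-73500/62677, mR=-200/233; mL+mR=-127300/62677 → advance -1; mR−mL=19700/62677 → turn +1·90°
n=5: pose=(-3,6,E); sL=50/89, sR=25/37; mL=-5925/6586, mR=-25/37; mL+mR=-10375/6586 → advance -1; mR−mL=1475/6586 → turn +1·90°
n=6: pose=(-4,6,N); sL=40/61, sR=200/337; mL=-19580/20557, mR=-200/337; mL+mR=-31780/20557 → advance -1; mR−mL=7380/20557 → turn +1·90°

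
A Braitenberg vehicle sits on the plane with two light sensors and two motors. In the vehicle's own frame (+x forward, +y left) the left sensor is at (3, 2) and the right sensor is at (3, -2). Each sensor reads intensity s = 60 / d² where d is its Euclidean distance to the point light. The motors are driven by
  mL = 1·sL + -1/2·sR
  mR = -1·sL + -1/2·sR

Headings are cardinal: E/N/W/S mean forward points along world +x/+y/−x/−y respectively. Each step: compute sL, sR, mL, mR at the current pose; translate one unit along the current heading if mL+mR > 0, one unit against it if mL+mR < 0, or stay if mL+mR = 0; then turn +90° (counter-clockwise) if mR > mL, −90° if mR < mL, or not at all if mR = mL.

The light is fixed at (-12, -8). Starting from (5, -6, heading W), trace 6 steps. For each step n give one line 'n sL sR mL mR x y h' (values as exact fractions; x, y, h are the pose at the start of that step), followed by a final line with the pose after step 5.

0 15/49 15/53 855/5194 -2325/5194 5 -6 W
1 60/281 12/85 3414/23885 -6786/23885 6 -6 N
2 2/15 30/221 217/3315 -667/3315 6 -7 E
3 12/73 60/229 558/16717 -4938/16717 5 -7 S
4 15/49 15/53 855/5194 -2325/5194 5 -6 W
5 60/281 12/85 3414/23885 -6786/23885 6 -6 N
final 6 -7 E

n=0: pose=(5,-6,W); sL=15/49, sR=15/53; mL=855/5194, mR=-2325/5194; mL+mR=-15/53 → advance -1; mR−mL=-30/49 → turn -1·90°
n=1: pose=(6,-6,N); sL=60/281, sR=12/85; mL=3414/23885, mR=-6786/23885; mL+mR=-12/85 → advance -1; mR−mL=-120/281 → turn -1·90°
n=2: pose=(6,-7,E); sL=2/15, sR=30/221; mL=217/3315, mR=-667/3315; mL+mR=-30/221 → advance -1; mR−mL=-4/15 → turn -1·90°
n=3: pose=(5,-7,S); sL=12/73, sR=60/229; mL=558/16717, mR=-4938/16717; mL+mR=-60/229 → advance -1; mR−mL=-24/73 → turn -1·90°
n=4: pose=(5,-6,W); sL=15/49, sR=15/53; mL=855/5194, mR=-2325/5194; mL+mR=-15/53 → advance -1; mR−mL=-30/49 → turn -1·90°
n=5: pose=(6,-6,N); sL=60/281, sR=12/85; mL=3414/23885, mR=-6786/23885; mL+mR=-12/85 → advance -1; mR−mL=-120/281 → turn -1·90°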